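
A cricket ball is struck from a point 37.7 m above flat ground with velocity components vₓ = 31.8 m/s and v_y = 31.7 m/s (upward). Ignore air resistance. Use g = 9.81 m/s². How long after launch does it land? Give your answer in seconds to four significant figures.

7.489 s

The projectile lands when y = 37.7 + (31.70) t − ½·9.81·t² = 0. Positive root: t = (31.70 + √(31.70² + 2·9.81·37.7)) / 9.81 = (31.70 + 41.77) / 9.81 = 7.489 s.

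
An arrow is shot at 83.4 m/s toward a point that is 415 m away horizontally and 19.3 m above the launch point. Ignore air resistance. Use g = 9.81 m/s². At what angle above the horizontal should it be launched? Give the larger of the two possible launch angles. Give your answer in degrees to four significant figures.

Trajectory: y = x tanθ − g x² (1 + tan²θ)/(2v₀²). With x = 415, y = 19.3, v₀ = 83.4, g = 9.81:
121.5 tan²θ − 415 tanθ + (140.8) = 0.
tanθ = [415 ± √(415² − 4 × 121.5 × (140.8))] / (2 × 121.5) = (415 ± 322.3) / 242.9, giving tanθ = 0.3818 or 3.035.
θ = 20.90° or 71.76°; the larger is 71.76°.

71.76°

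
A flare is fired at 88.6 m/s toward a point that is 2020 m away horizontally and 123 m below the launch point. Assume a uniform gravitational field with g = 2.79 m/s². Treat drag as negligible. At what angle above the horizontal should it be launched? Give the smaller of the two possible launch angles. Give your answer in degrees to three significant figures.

Trajectory: y = x tanθ − g x² (1 + tan²θ)/(2v₀²). With x = 2020, y = −123, v₀ = 88.6, g = 2.79:
725.1 tan²θ − 2020 tanθ + (602.1) = 0.
tanθ = [2020 ± √(2020² − 4 × 725.1 × (602.1))] / (2 × 725.1) = (2020 ± 1528) / 1450, giving tanθ = 0.3394 or 2.446.
θ = 18.75° or 67.77°; the smaller is 18.75°.

18.7°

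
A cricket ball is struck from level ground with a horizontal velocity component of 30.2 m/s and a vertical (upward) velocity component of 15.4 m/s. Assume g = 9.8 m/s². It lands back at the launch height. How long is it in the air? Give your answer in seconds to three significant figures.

3.14 s

It returns to y = 0 when t = 2 v_y0 / g = 2(15.40)/9.80 = 3.143 s.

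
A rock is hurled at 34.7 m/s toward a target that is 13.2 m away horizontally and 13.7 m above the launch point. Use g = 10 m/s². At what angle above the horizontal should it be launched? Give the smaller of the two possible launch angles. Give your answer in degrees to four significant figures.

49.42°

Trajectory: y = x tanθ − g x² (1 + tan²θ)/(2v₀²). With x = 13.2, y = 13.7, v₀ = 34.7, g = 10.0:
0.7235 tan²θ − 13.2 tanθ + (14.42) = 0.
tanθ = [13.2 ± √(13.2² − 4 × 0.7235 × (14.42))] / (2 × 0.7235) = (13.2 ± 11.51) / 1.447, giving tanθ = 1.167 or 17.08.
θ = 49.42° or 86.65°; the smaller is 49.42°.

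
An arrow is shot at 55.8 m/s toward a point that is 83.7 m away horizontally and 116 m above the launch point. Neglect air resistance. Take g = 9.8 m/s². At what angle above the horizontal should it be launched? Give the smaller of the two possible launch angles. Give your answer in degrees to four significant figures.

Trajectory: y = x tanθ − g x² (1 + tan²θ)/(2v₀²). With x = 83.7, y = 116, v₀ = 55.8, g = 9.80:
11.03 tan²θ − 83.7 tanθ + (127.0) = 0.
tanθ = [83.7 ± √(83.7² − 4 × 11.03 × (127.0))] / (2 × 11.03) = (83.7 ± 37.47) / 22.05, giving tanθ = 2.097 or 5.495.
θ = 64.50° or 79.69°; the smaller is 64.50°.

64.50°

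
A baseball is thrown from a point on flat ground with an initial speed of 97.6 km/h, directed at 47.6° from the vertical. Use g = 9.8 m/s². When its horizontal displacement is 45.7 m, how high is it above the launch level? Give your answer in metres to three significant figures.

Convert: 97.6 km/h = 97.6/3.6 = 27.11 m/s.
vₓ = 27.11 sin 47.6° = 20.02 m/s; v_y0 = 27.11 cos 47.6° = 18.28 m/s.
x = vₓ t ⇒ t = 45.7/20.02 = 2.283 s.
Height: y = v_y0 t − ½ g t² = 18.28 × 2.283 − 4.900 × 2.283² = 41.73 − 25.53 = 16.20 m.

16.2 m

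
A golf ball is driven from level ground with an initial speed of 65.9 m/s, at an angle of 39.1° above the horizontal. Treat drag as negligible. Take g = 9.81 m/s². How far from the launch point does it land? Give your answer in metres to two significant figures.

430 m

vₓ = 65.90 cos 39.1° = 51.14 m/s; v_y0 = 65.90 sin 39.1° = 41.56 m/s.
Flight time T = 2 v_y0 / g = 8.473 s.
Range: R = vₓ T = 51.14 × 8.473 = 433.3 m.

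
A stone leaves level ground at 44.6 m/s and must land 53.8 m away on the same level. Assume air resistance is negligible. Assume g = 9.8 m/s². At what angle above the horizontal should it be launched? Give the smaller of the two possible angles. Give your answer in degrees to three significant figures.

7.69°

From R = (v₀²/g) sin 2θ: sin 2θ = 9.80 × 53.8 / 1989.2 = 0.2651.
2θ = 15.37° or 180° − 15.37° = 164.6°, so θ = 7.685° or 82.31°.
The smaller angle is 7.685°.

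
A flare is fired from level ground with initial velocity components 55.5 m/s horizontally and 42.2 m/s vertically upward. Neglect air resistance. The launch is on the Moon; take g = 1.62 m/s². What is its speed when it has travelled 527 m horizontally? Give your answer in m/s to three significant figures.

x = vₓ t ⇒ t = 527/55.50 = 9.495 s.
Vertical velocity there: v_y = v_y0 − g t = 42.20 − 1.62 × 9.495 = 26.82 m/s.
Speed: √(vₓ² + v_y²) = √(55.50² + 26.82²) = 61.64 m/s.

61.6 m/s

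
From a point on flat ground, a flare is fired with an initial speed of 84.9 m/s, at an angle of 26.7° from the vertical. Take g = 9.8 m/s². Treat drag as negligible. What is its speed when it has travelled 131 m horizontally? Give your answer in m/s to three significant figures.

Horizontal component vₓ = 84.90 sin 26.7° = 38.15 m/s; vertical v_y0 = 84.90 cos 26.7° = 75.85 m/s.
x = vₓ t ⇒ t = 131/38.15 = 3.434 s.
Vertical velocity there: v_y = v_y0 − g t = 75.85 − 9.80 × 3.434 = 42.19 m/s.
Speed: √(vₓ² + v_y²) = √(38.15² + 42.19²) = 56.88 m/s.

56.9 m/s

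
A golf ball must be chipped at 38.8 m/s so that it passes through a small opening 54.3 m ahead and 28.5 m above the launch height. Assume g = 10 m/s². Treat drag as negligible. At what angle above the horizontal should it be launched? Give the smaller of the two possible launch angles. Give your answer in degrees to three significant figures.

Trajectory: y = x tanθ − g x² (1 + tan²θ)/(2v₀²). With x = 54.3, y = 28.5, v₀ = 38.8, g = 10.0:
9.793 tan²θ − 54.3 tanθ + (38.29) = 0.
tanθ = [54.3 ± √(54.3² − 4 × 9.793 × (38.29))] / (2 × 9.793) = (54.3 ± 38.06) / 19.59, giving tanθ = 0.8292 or 4.716.
θ = 39.67° or 78.03°; the smaller is 39.67°.

39.7°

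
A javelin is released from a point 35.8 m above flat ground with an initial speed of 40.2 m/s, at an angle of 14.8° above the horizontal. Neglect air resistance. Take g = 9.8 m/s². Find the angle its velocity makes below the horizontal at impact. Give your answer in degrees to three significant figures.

36.2°

Components: vₓ = 40.20 cos 14.8° = 38.87 m/s, v_y0 = 40.20 sin 14.8° = 10.27 m/s.
With up positive and y = 0 at the ground: y(t) = 35.8 + (10.27) t − 4.900 t². Setting y = 0 and taking the positive root: t = [10.27 + √(10.27² + 2·9.80·35.8)] / 9.80 = (10.27 + 28.41) / 9.80 = 3.947 s.
At impact: v_y = v_y0 − g t = −28.41 m/s; vₓ = 38.87 m/s.
Angle below horizontal: arctan(|v_y|/vₓ) = arctan(28.41/38.87) = 36.17°.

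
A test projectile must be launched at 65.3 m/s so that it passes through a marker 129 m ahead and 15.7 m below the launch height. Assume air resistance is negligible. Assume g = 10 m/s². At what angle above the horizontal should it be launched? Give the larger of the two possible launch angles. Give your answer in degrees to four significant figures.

Trajectory: y = x tanθ − g x² (1 + tan²θ)/(2v₀²). With x = 129, y = −15.7, v₀ = 65.3, g = 10.0:
19.51 tan²θ − 129 tanθ + (3.813) = 0.
tanθ = [129 ± √(129² − 4 × 19.51 × (3.813))] / (2 × 19.51) = (129 ± 127.8) / 39.03, giving tanθ = 0.02969 or 6.581.
θ = 1.701° or 81.36°; the larger is 81.36°.

81.36°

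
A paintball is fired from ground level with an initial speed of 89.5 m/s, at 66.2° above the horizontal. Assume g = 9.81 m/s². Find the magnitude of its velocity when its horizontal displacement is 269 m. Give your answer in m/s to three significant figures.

Horizontal component vₓ = 89.50 cos 66.2° = 36.12 m/s; vertical v_y0 = 89.50 sin 66.2° = 81.89 m/s.
Time to reach x = 269 m: t = x/vₓ = 269/36.12 = 7.448 s.
Vertical velocity there: v_y = v_y0 − g t = 81.89 − 9.81 × 7.448 = 8.824 m/s.
Speed: √(vₓ² + v_y²) = √(36.12² + 8.824²) = 37.18 m/s.

37.2 m/s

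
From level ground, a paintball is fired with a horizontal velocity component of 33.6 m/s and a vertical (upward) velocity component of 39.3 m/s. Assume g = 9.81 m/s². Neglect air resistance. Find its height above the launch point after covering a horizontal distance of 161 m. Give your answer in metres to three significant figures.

75.7 m

At x = 161 m, t = x/vₓ = 161/33.60 = 4.792 s.
Height: y = v_y0 t − ½ g t² = 39.30 × 4.792 − 4.905 × 4.792² = 188.3 − 112.6 = 75.69 m.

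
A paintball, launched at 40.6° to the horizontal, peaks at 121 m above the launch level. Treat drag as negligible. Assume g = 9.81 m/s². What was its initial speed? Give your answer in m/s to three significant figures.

74.9 m/s

At the peak v_y = 0, so v_y0 = √(2gH) = √(2 × 9.81 × 121) = 48.72 m/s.
v_y0 = v₀ sin θ ⇒ v₀ = 48.72 / sin 40.6° = 74.87 m/s.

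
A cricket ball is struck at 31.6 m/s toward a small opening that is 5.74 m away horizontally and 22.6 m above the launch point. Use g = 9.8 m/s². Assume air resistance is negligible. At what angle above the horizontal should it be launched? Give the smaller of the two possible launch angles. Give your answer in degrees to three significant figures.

77.6°

Trajectory: y = x tanθ − g x² (1 + tan²θ)/(2v₀²). With x = 5.74, y = 22.6, v₀ = 31.6, g = 9.80:
0.1617 tan²θ − 5.74 tanθ + (22.76) = 0.
tanθ = [5.74 ± √(5.74² − 4 × 0.1617 × (22.76))] / (2 × 0.1617) = (5.74 ± 4.269) / 0.3234, giving tanθ = 4.548 or 30.96.
θ = 77.60° or 88.15°; the smaller is 77.60°.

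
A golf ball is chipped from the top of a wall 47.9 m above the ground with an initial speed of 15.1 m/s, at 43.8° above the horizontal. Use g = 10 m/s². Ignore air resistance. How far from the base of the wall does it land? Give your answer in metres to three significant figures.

Resolve: vₓ = 15.10 cos 43.8° = 10.90 m/s and v_y0 = 15.10 sin 43.8° = 10.45 m/s.
With up positive and y = 0 at the ground: y(t) = 47.9 + (10.45) t − 5.000 t². Setting y = 0 and taking the positive root: t = [10.45 + √(10.45² + 2·10.0·47.9)] / 10.0 = (10.45 + 32.67) / 10.0 = 4.312 s.
Horizontal distance: R = vₓ t = 10.90 × 4.312 = 46.99 m.

47.0 m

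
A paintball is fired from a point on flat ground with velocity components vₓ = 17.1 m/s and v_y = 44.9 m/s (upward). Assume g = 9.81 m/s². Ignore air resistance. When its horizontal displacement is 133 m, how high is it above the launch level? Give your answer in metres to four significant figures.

52.50 m

x = vₓ t ⇒ t = 133/17.10 = 7.778 s.
Height: y = v_y0 t − ½ g t² = 44.90 × 7.778 − 4.905 × 7.778² = 349.2 − 296.7 = 52.50 m.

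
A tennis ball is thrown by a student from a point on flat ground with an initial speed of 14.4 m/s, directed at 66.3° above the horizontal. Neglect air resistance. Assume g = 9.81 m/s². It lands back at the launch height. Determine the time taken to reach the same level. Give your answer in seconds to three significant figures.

2.69 s

Horizontal component vₓ = 14.40 cos 66.3° = 5.788 m/s; vertical v_y0 = 14.40 sin 66.3° = 13.19 m/s.
It returns to y = 0 when t = 2 v_y0 / g = 2(13.19)/9.81 = 2.688 s.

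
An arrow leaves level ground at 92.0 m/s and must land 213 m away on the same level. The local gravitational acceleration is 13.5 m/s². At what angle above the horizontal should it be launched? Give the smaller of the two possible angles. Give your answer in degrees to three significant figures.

9.93°

R = v₀² sin 2θ / g gives sin 2θ = gR/v₀² = 13.5·213/92.0² = 0.3397.
2θ = 19.86° or 180° − 19.86° = 160.1°, so θ = 9.930° or 80.07°.
The smaller angle is 9.930°.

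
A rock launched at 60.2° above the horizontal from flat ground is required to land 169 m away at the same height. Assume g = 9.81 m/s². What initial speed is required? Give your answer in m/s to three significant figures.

Level-ground range: R = v₀² sin(2θ)/g, so v₀ = √(gR / sin 2θ).
v₀ = √(9.81 × 169 / sin 120.4°) = √(1658 / 0.8625) = √1922.2 = 43.84 m/s.

43.8 m/s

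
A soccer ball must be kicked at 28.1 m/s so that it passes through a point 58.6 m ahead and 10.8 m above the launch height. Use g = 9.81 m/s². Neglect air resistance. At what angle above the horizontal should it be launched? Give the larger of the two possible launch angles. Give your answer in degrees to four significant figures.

Trajectory: y = x tanθ − g x² (1 + tan²θ)/(2v₀²). With x = 58.6, y = 10.8, v₀ = 28.1, g = 9.81:
21.33 tan²θ − 58.6 tanθ + (32.13) = 0.
tanθ = [58.6 ± √(58.6² − 4 × 21.33 × (32.13))] / (2 × 21.33) = (58.6 ± 26.31) / 42.66, giving tanθ = 0.7568 or 1.990.
θ = 37.12° or 63.32°; the larger is 63.32°.

63.32°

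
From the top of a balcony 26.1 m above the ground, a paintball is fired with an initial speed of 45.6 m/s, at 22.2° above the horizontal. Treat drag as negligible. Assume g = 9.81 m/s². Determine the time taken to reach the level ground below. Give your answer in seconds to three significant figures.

4.66 s

Horizontal component vₓ = 45.60 cos 22.2° = 42.22 m/s; vertical v_y0 = 45.60 sin 22.2° = 17.23 m/s.
The projectile lands when y = 26.1 + (17.23) t − ½·9.81·t² = 0. Positive root: t = (17.23 + √(17.23² + 2·9.81·26.1)) / 9.81 = (17.23 + 28.44) / 9.81 = 4.656 s.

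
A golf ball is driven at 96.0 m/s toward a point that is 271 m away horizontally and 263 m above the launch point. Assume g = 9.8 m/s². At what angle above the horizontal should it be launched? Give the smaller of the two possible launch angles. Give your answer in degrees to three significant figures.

54.4°

Trajectory: y = x tanθ − g x² (1 + tan²θ)/(2v₀²). With x = 271, y = 263, v₀ = 96.0, g = 9.80:
39.05 tan²θ − 271 tanθ + (302.0) = 0.
tanθ = [271 ± √(271² − 4 × 39.05 × (302.0))] / (2 × 39.05) = (271 ± 162.1) / 78.09, giving tanθ = 1.395 or 5.545.
θ = 54.36° or 79.78°; the smaller is 54.36°.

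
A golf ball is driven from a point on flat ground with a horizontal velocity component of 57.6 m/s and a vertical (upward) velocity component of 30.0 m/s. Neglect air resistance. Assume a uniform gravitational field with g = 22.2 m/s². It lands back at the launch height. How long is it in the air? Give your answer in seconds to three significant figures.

Landing at launch height ⇒ T = 2 v_y0 / g = 2 × 30.00 / 22.2 = 2.703 s.

2.70 s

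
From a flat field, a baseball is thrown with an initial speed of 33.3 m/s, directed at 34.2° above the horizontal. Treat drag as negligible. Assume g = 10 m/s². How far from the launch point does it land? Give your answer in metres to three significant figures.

Horizontal component vₓ = 33.30 cos 34.2° = 27.54 m/s; vertical v_y0 = 33.30 sin 34.2° = 18.72 m/s.
Flight time T = 2 v_y0 / g = 3.743 s.
Horizontal distance R = vₓ T = 27.54 × 3.743 = 103.1 m.

103 m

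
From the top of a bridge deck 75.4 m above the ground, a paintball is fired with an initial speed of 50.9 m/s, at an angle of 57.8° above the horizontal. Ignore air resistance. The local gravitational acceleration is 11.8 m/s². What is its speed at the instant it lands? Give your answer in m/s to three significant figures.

Resolve: vₓ = 50.90 cos 57.8° = 27.12 m/s and v_y0 = 50.90 sin 57.8° = 43.07 m/s.
With up positive and y = 0 at the ground: y(t) = 75.4 + (43.07) t − 5.900 t². Setting y = 0 and taking the positive root: t = [43.07 + √(43.07² + 2·11.8·75.4)] / 11.8 = (43.07 + 60.29) / 11.8 = 8.759 s.
Vertical velocity at impact: v_y = v_y0 − g t = 43.07 − 11.8 × 8.759 = −60.29 m/s.
Speed: |v| = √(vₓ² + v_y²) = √(27.12² + 60.29²) = 66.11 m/s.

66.1 m/s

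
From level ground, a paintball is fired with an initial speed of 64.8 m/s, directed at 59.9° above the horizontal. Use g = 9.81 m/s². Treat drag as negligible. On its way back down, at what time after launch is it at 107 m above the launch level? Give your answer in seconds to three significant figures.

vₓ = 64.80 cos 59.9° = 32.50 m/s; v_y0 = 64.80 sin 59.9° = 56.06 m/s.
Require v_y0 t − ½ g t² = 107, i.e. 4.905 t² − 56.06 t + 107 = 0.
t = [56.06 ± √(56.06² − 2·9.81·107)] / 9.81 = (56.06 ± 32.30) / 9.81, so t = 2.422 s or t = 9.008 s.
The descending-branch root is 9.008 s.

9.01 s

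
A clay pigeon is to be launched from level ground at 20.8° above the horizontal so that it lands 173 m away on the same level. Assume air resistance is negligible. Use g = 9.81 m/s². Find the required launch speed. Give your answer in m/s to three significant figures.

Level-ground range: R = v₀² sin(2θ)/g, so v₀ = √(gR / sin 2θ).
v₀ = √(9.81 × 173 / sin 41.60°) = √(1697 / 0.6639) = √2556.2 = 50.56 m/s.

50.6 m/s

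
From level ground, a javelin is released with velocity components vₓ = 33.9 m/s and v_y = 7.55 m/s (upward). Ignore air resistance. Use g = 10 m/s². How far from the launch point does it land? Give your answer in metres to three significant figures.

Flight time T = 2 v_y0 / g = 1.510 s.
Range: R = vₓ T = 33.90 × 1.510 = 51.19 m.

51.2 m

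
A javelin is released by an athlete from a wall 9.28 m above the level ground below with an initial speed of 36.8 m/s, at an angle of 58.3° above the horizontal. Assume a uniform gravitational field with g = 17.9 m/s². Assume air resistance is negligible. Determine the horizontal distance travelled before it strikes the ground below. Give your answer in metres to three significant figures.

vₓ = 36.80 cos 58.3° = 19.34 m/s; v_y0 = 36.80 sin 58.3° = 31.31 m/s.
Vertical motion (up positive, ground at y = 0): 8.950 t² − (31.31) t − 9.28 = 0, so t = (31.31 + √(31.31² + 2·17.9·9.28)) / 17.9 = (31.31 + 36.23) / 17.9 = 3.773 s.
Horizontal distance: R = vₓ t = 19.34 × 3.773 = 72.96 m.

73.0 m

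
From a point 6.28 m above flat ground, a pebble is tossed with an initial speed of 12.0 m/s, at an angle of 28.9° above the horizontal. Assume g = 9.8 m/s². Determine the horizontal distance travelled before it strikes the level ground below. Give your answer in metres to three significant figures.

19.6 m

Components: vₓ = 12.00 cos 28.9° = 10.51 m/s, v_y0 = 12.00 sin 28.9° = 5.799 m/s.
The projectile lands when y = 6.28 + (5.799) t − ½·9.80·t² = 0. Positive root: t = (5.799 + √(5.799² + 2·9.80·6.28)) / 9.80 = (5.799 + 12.52) / 9.80 = 1.869 s.
Horizontal distance: R = vₓ t = 10.51 × 1.869 = 19.64 m.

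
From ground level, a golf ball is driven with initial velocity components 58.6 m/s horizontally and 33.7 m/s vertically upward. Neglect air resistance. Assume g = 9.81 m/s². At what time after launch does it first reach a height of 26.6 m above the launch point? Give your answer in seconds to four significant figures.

0.9098 s

Set y = v_y0 t − ½ g t² = 26.6: 4.905 t² − 33.70 t + 26.6 = 0.
Quadratic formula: t = (33.70 ± √613.80) / 9.81 = (33.70 ± 24.77) / 9.81 → t = 0.9098 s or 5.961 s.
The first (ascending) time is 0.9098 s.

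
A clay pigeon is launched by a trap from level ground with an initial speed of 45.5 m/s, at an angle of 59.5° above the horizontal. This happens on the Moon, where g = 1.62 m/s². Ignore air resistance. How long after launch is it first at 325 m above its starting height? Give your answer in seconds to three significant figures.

vₓ = 45.50 cos 59.5° = 23.09 m/s; v_y0 = 45.50 sin 59.5° = 39.20 m/s.
Require v_y0 t − ½ g t² = 325, i.e. 0.8100 t² − 39.20 t + 325 = 0.
Quadratic formula: t = (39.20 ± √483.96) / 1.62 = (39.20 ± 22.00) / 1.62 → t = 10.62 s or 37.78 s.
The first (ascending) time is 10.62 s.

10.6 s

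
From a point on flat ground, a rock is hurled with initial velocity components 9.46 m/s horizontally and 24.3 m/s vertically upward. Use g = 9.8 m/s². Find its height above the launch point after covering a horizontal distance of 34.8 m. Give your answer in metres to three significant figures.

At x = 34.8 m, t = x/vₓ = 34.8/9.460 = 3.679 s.
Height: y = v_y0 t − ½ g t² = 24.30 × 3.679 − 4.900 × 3.679² = 89.39 − 66.31 = 23.08 m.

23.1 m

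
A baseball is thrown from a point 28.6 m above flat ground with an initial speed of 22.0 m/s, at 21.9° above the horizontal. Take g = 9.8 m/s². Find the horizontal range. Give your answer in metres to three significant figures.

Components: vₓ = 22.00 cos 21.9° = 20.41 m/s, v_y0 = 22.00 sin 21.9° = 8.206 m/s.
The projectile lands when y = 28.6 + (8.206) t − ½·9.80·t² = 0. Positive root: t = (8.206 + √(8.206² + 2·9.80·28.6)) / 9.80 = (8.206 + 25.06) / 9.80 = 3.394 s.
Horizontal distance: R = vₓ t = 20.41 × 3.394 = 69.28 m.

69.3 m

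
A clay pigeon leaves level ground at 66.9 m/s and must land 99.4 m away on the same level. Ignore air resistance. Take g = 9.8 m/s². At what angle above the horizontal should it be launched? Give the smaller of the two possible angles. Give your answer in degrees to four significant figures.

R = v₀² sin 2θ / g gives sin 2θ = gR/v₀² = 9.80·99.4/66.9² = 0.2177.
2θ = 12.57° or 180° − 12.57° = 167.4°, so θ = 6.286° or 83.71°.
The smaller angle is 6.286°.

6.286°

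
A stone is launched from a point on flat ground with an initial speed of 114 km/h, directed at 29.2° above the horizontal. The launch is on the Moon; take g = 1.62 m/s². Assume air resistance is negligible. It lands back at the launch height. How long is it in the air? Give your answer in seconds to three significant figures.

19.1 s

Convert: 114 km/h = 114/3.6 = 31.67 m/s.
vₓ = 31.67 cos 29.2° = 27.64 m/s; v_y0 = 31.67 sin 29.2° = 15.45 m/s.
Time of flight on level ground: T = 2 v_y0 / g = 2 × 15.45 / 1.62 = 19.07 s.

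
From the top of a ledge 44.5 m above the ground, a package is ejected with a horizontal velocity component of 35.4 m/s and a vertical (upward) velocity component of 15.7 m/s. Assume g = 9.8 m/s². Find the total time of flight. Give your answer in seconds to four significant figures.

5.015 s

The projectile lands when y = 44.5 + (15.70) t − ½·9.80·t² = 0. Positive root: t = (15.70 + √(15.70² + 2·9.80·44.5)) / 9.80 = (15.70 + 33.45) / 9.80 = 5.015 s.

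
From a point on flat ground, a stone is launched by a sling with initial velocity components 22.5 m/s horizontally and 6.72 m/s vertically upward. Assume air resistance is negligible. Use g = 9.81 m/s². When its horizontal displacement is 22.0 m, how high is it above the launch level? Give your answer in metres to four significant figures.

x = vₓ t ⇒ t = 22.0/22.50 = 0.9778 s.
Height: y = v_y0 t − ½ g t² = 6.720 × 0.9778 − 4.905 × 0.9778² = 6.571 − 4.689 = 1.881 m.

1.881 m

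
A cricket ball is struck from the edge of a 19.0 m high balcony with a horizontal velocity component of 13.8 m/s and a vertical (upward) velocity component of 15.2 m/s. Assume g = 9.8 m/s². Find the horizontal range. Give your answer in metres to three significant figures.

Vertical motion (up positive, ground at y = 0): 4.900 t² − (15.20) t − 19.0 = 0, so t = (15.20 + √(15.20² + 2·9.80·19.0)) / 9.80 = (15.20 + 24.57) / 9.80 = 4.058 s.
Horizontal distance: R = vₓ t = 13.80 × 4.058 = 56.00 m.

56.0 m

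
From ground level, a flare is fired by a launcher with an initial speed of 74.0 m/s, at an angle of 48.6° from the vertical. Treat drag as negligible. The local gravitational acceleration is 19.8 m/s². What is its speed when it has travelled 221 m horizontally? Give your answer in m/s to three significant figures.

63.0 m/s

Horizontal component vₓ = 74.00 sin 48.6° = 55.51 m/s; vertical v_y0 = 74.00 cos 48.6° = 48.94 m/s.
Time to reach x = 221 m: t = x/vₓ = 221/55.51 = 3.981 s.
Vertical velocity there: v_y = v_y0 − g t = 48.94 − 19.8 × 3.981 = −29.89 m/s.
Speed: √(vₓ² + v_y²) = √(55.51² + 29.89²) = 63.05 m/s.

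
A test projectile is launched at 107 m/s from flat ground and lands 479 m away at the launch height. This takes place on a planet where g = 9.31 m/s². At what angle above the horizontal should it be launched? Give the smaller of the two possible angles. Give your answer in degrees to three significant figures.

Level-ground range R = v₀² sin(2θ)/g ⇒ sin(2θ) = gR/v₀² = 9.31 × 479 / 107² = 0.3895.
2θ = 22.92° or 180° − 22.92° = 157.1°, so θ = 11.46° or 78.54°.
The smaller angle is 11.46°.

11.5°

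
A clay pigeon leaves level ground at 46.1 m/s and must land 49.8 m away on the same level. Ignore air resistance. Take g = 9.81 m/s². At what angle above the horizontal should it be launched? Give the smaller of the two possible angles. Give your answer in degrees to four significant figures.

From R = (v₀²/g) sin 2θ: sin 2θ = 9.81 × 49.8 / 2125.2 = 0.2299.
2θ = 13.29° or 180° − 13.29° = 166.7°, so θ = 6.645° or 83.36°.
The smaller angle is 6.645°.

6.645°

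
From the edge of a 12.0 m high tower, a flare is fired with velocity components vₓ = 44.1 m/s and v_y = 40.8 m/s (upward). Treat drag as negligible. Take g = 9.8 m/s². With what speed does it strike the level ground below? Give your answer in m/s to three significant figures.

62.0 m/s

With up positive and y = 0 at the ground: y(t) = 12.0 + (40.80) t − 4.900 t². Setting y = 0 and taking the positive root: t = [40.80 + √(40.80² + 2·9.80·12.0)] / 9.80 = (40.80 + 43.59) / 9.80 = 8.611 s.
Vertical velocity at impact: v_y = v_y0 − g t = 40.80 − 9.80 × 8.611 = −43.59 m/s.
Speed: |v| = √(vₓ² + v_y²) = √(44.10² + 43.59²) = 62.01 m/s.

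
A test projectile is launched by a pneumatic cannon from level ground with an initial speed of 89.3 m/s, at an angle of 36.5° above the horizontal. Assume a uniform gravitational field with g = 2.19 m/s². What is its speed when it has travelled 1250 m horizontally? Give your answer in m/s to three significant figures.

73.3 m/s

vₓ = 89.30 cos 36.5° = 71.78 m/s; v_y0 = 89.30 sin 36.5° = 53.12 m/s.
x = vₓ t ⇒ t = 1250/71.78 = 17.41 s.
Vertical velocity there: v_y = v_y0 − g t = 53.12 − 2.19 × 17.41 = 14.98 m/s.
Speed: √(vₓ² + v_y²) = √(71.78² + 14.98²) = 73.33 m/s.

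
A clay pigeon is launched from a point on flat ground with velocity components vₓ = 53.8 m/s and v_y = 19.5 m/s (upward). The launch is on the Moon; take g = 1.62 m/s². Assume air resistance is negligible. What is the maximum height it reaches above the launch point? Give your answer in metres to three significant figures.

117 m

Maximum height: H = v_y0² / (2g) = 19.50² / (2 × 1.62) = 117.4 m.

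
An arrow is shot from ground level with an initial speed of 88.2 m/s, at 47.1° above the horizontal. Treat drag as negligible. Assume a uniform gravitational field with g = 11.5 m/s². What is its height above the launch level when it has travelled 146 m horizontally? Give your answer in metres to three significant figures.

Components: vₓ = 88.20 cos 47.1° = 60.04 m/s, v_y0 = 88.20 sin 47.1° = 64.61 m/s.
x = vₓ t ⇒ t = 146/60.04 = 2.432 s.
Height: y = v_y0 t − ½ g t² = 64.61 × 2.432 − 5.750 × 2.432² = 157.1 − 34.00 = 123.1 m.

123 m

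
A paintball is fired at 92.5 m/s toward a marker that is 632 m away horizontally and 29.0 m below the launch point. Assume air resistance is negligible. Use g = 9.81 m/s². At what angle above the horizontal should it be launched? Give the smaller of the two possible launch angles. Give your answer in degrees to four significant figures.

Trajectory: y = x tanθ − g x² (1 + tan²θ)/(2v₀²). With x = 632, y = −29.0, v₀ = 92.5, g = 9.81:
229.0 tan²θ − 632 tanθ + (200.0) = 0.
tanθ = [632 ± √(632² − 4 × 229.0 × (200.0))] / (2 × 229.0) = (632 ± 465.0) / 458.0, giving tanθ = 0.3646 or 2.396.
θ = 20.03° or 67.34°; the smaller is 20.03°.

20.03°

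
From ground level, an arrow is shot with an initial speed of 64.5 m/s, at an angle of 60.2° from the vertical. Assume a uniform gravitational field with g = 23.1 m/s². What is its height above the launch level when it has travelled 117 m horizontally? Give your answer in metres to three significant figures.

Horizontal component vₓ = 64.50 sin 60.2° = 55.97 m/s; vertical v_y0 = 64.50 cos 60.2° = 32.05 m/s.
x = vₓ t ⇒ t = 117/55.97 = 2.090 s.
Height: y = v_y0 t − ½ g t² = 32.05 × 2.090 − 11.55 × 2.090² = 67.01 − 50.47 = 16.54 m.

16.5 m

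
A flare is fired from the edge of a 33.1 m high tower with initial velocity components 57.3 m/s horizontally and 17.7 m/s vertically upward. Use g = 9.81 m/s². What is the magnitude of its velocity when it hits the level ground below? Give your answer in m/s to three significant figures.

65.2 m/s

Vertical motion (up positive, ground at y = 0): 4.905 t² − (17.70) t − 33.1 = 0, so t = (17.70 + √(17.70² + 2·9.81·33.1)) / 9.81 = (17.70 + 31.03) / 9.81 = 4.967 s.
Vertical velocity at impact: v_y = v_y0 − g t = 17.70 − 9.81 × 4.967 = −31.03 m/s.
Speed: |v| = √(vₓ² + v_y²) = √(57.30² + 31.03²) = 65.16 m/s.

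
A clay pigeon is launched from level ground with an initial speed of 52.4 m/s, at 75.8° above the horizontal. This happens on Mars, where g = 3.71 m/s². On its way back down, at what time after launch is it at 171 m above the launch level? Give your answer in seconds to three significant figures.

Horizontal component vₓ = 52.40 cos 75.8° = 12.85 m/s; vertical v_y0 = 52.40 sin 75.8° = 50.80 m/s.
Require v_y0 t − ½ g t² = 171, i.e. 1.855 t² − 50.80 t + 171 = 0.
t = [50.80 ± √(50.80² − 2·3.71·171)] / 3.71 = (50.80 ± 36.22) / 3.71, so t = 3.930 s or t = 23.45 s.
The descending-branch root is 23.45 s.

23.5 s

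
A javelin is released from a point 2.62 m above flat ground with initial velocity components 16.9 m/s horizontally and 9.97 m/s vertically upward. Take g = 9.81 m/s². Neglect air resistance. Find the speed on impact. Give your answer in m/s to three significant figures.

20.9 m/s

With up positive and y = 0 at the ground: y(t) = 2.62 + (9.970) t − 4.905 t². Setting y = 0 and taking the positive root: t = [9.970 + √(9.970² + 2·9.81·2.62)] / 9.81 = (9.970 + 12.28) / 9.81 = 2.268 s.
Vertical velocity at impact: v_y = v_y0 − g t = 9.970 − 9.81 × 2.268 = −12.28 m/s.
Speed: |v| = √(vₓ² + v_y²) = √(16.90² + 12.28²) = 20.89 m/s.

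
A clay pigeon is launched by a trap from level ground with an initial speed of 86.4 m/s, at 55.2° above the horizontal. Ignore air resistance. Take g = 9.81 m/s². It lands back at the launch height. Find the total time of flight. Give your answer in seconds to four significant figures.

14.46 s

Horizontal component vₓ = 86.40 cos 55.2° = 49.31 m/s; vertical v_y0 = 86.40 sin 55.2° = 70.95 m/s.
Time of flight on level ground: T = 2 v_y0 / g = 2 × 70.95 / 9.81 = 14.46 s.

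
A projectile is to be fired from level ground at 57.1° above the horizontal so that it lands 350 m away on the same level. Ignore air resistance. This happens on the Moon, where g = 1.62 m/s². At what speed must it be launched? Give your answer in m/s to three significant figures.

24.9 m/s

Level-ground range: R = v₀² sin(2θ)/g, so v₀ = √(gR / sin 2θ).
v₀ = √(1.62 × 350 / sin 114.2°) = √(567.0 / 0.9121) = √621.63 = 24.93 m/s.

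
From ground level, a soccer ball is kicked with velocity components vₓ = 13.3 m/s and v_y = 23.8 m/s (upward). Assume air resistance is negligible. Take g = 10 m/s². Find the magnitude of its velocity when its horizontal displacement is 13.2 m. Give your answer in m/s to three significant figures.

At x = 13.2 m, t = x/vₓ = 13.2/13.30 = 0.9925 s.
Vertical velocity there: v_y = v_y0 − g t = 23.80 − 10.0 × 0.9925 = 13.88 m/s.
Speed: √(vₓ² + v_y²) = √(13.30² + 13.88²) = 19.22 m/s.

19.2 m/s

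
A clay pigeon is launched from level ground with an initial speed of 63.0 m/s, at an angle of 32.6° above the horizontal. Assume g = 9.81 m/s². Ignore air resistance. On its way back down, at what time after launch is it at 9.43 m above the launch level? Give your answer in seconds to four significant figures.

6.630 s

Horizontal component vₓ = 63.00 cos 32.6° = 53.07 m/s; vertical v_y0 = 63.00 sin 32.6° = 33.94 m/s.
Set y = v_y0 t − ½ g t² = 9.43: 4.905 t² − 33.94 t + 9.43 = 0.
Quadratic formula: t = (33.94 ± √967.08) / 9.81 = (33.94 ± 31.10) / 9.81 → t = 0.2900 s or 6.630 s.
The descending-branch root is 6.630 s.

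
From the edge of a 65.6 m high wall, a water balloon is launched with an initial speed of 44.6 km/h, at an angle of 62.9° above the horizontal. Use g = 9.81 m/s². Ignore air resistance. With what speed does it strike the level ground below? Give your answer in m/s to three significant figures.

Convert: 44.6 km/h = 44.6/3.6 = 12.39 m/s.
vₓ = 12.39 cos 62.9° = 5.644 m/s; v_y0 = 12.39 sin 62.9° = 11.03 m/s.
With up positive and y = 0 at the ground: y(t) = 65.6 + (11.03) t − 4.905 t². Setting y = 0 and taking the positive root: t = [11.03 + √(11.03² + 2·9.81·65.6)] / 9.81 = (11.03 + 37.53) / 9.81 = 4.950 s.
Vertical velocity at impact: v_y = v_y0 − g t = 11.03 − 9.81 × 4.950 = −37.53 m/s.
Speed: |v| = √(vₓ² + v_y²) = √(5.644² + 37.53²) = 37.95 m/s.

38.0 m/s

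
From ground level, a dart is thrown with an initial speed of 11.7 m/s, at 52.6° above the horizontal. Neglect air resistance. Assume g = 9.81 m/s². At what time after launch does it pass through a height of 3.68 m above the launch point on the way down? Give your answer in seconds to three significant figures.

1.33 s

Components: vₓ = 11.70 cos 52.6° = 7.106 m/s, v_y0 = 11.70 sin 52.6° = 9.295 m/s.
Height y(t) = 9.295 t − 4.905 t² = 3.68 gives 4.905 t² − 9.295 t + 3.68 = 0.
Quadratic formula: t = (9.295 ± √14.189) / 9.81 = (9.295 ± 3.767) / 9.81 → t = 0.5635 s or 1.331 s.
The descending-branch root is 1.331 s.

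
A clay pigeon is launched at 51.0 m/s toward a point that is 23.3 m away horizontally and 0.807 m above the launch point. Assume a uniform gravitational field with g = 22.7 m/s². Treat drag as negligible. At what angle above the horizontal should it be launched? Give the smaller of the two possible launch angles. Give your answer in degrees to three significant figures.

7.87°

Trajectory: y = x tanθ − g x² (1 + tan²θ)/(2v₀²). With x = 23.3, y = 0.807, v₀ = 51.0, g = 22.7:
2.369 tan²θ − 23.3 tanθ + (3.176) = 0.
tanθ = [23.3 ± √(23.3² − 4 × 2.369 × (3.176))] / (2 × 2.369) = (23.3 ± 22.64) / 4.738, giving tanθ = 0.1383 or 9.697.
θ = 7.871° or 84.11°; the smaller is 7.871°.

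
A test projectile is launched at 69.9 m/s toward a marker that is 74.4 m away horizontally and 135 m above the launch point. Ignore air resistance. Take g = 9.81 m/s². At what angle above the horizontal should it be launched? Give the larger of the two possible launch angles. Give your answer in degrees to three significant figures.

Trajectory: y = x tanθ − g x² (1 + tan²θ)/(2v₀²). With x = 74.4, y = 135, v₀ = 69.9, g = 9.81:
5.557 tan²θ − 74.4 tanθ + (140.6) = 0.
tanθ = [74.4 ± √(74.4² − 4 × 5.557 × (140.6))] / (2 × 5.557) = (74.4 ± 49.10) / 11.11, giving tanθ = 2.276 or 11.11.
θ = 66.28° or 84.86°; the larger is 84.86°.

84.9°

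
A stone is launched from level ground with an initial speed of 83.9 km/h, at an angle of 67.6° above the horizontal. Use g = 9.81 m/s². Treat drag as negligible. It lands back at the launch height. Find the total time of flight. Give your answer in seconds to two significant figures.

Convert: 83.9 km/h = 83.9/3.6 = 23.31 m/s.
Resolve: vₓ = 23.31 cos 67.6° = 8.881 m/s and v_y0 = 23.31 sin 67.6° = 21.55 m/s.
Landing at launch height ⇒ T = 2 v_y0 / g = 2 × 21.55 / 9.81 = 4.393 s.

4.4 s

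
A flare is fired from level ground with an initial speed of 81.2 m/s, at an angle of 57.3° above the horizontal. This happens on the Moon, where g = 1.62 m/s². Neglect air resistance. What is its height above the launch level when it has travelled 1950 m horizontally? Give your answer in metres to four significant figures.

vₓ = 81.20 cos 57.3° = 43.87 m/s; v_y0 = 81.20 sin 57.3° = 68.33 m/s.
x = vₓ t ⇒ t = 1950/43.87 = 44.45 s.
Height: y = v_y0 t − ½ g t² = 68.33 × 44.45 − 0.8100 × 44.45² = 3037 − 1601 = 1437 m.

1437 m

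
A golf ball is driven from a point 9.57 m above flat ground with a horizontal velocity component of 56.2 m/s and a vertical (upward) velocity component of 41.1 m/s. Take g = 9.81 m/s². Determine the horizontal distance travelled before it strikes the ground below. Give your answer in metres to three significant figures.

484 m

Vertical motion (up positive, ground at y = 0): 4.905 t² − (41.10) t − 9.57 = 0, so t = (41.10 + √(41.10² + 2·9.81·9.57)) / 9.81 = (41.10 + 43.32) / 9.81 = 8.606 s.
Horizontal distance: R = vₓ t = 56.20 × 8.606 = 483.7 m.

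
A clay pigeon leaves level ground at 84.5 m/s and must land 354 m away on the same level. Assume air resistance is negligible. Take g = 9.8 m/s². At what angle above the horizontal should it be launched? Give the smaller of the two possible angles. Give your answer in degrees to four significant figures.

R = v₀² sin 2θ / g gives sin 2θ = gR/v₀² = 9.80·354/84.5² = 0.4859.
2θ = 29.07° or 180° − 29.07° = 150.9°, so θ = 14.53° or 75.47°.
The smaller angle is 14.53°.

14.53°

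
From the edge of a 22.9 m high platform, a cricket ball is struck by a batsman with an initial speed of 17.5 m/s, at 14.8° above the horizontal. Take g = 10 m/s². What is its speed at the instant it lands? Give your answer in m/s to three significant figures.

vₓ = 17.50 cos 14.8° = 16.92 m/s; v_y0 = 17.50 sin 14.8° = 4.470 m/s.
Vertical motion (up positive, ground at y = 0): 5.000 t² − (4.470) t − 22.9 = 0, so t = (4.470 + √(4.470² + 2·10.0·22.9)) / 10.0 = (4.470 + 21.86) / 10.0 = 2.633 s.
Vertical velocity at impact: v_y = v_y0 − g t = 4.470 − 10.0 × 2.633 = −21.86 m/s.
Speed: |v| = √(vₓ² + v_y²) = √(16.92² + 21.86²) = 27.65 m/s.

27.6 m/s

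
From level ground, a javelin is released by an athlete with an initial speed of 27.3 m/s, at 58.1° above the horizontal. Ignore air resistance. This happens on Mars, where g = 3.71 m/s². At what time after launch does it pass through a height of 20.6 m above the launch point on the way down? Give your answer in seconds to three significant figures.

vₓ = 27.30 cos 58.1° = 14.43 m/s; v_y0 = 27.30 sin 58.1° = 23.18 m/s.
Set y = v_y0 t − ½ g t² = 20.6: 1.855 t² − 23.18 t + 20.6 = 0.
t = [23.18 ± √(23.18² − 2·3.71·20.6)] / 3.71 = (23.18 ± 19.60) / 3.71, so t = 0.9630 s or t = 11.53 s.
The descending-branch root is 11.53 s.

11.5 s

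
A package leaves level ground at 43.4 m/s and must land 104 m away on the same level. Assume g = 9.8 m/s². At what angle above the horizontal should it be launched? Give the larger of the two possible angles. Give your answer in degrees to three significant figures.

73.6°

R = v₀² sin 2θ / g gives sin 2θ = gR/v₀² = 9.80·104/43.4² = 0.5411.
2θ = 32.76° or 180° − 32.76° = 147.2°, so θ = 16.38° or 73.62°.
The larger angle is 73.62°.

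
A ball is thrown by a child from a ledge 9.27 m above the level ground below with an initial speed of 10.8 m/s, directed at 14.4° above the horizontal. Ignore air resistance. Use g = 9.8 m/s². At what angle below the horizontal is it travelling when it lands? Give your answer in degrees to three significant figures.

Components: vₓ = 10.80 cos 14.4° = 10.46 m/s, v_y0 = 10.80 sin 14.4° = 2.686 m/s.
With up positive and y = 0 at the ground: y(t) = 9.27 + (2.686) t − 4.900 t². Setting y = 0 and taking the positive root: t = [2.686 + √(2.686² + 2·9.80·9.27)] / 9.80 = (2.686 + 13.74) / 9.80 = 1.677 s.
At impact: v_y = v_y0 − g t = −13.74 m/s; vₓ = 10.46 m/s.
Angle below horizontal: arctan(|v_y|/vₓ) = arctan(13.74/10.46) = 52.73°.

52.7°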